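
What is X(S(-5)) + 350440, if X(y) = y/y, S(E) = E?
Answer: 350441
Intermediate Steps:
X(y) = 1
X(S(-5)) + 350440 = 1 + 350440 = 350441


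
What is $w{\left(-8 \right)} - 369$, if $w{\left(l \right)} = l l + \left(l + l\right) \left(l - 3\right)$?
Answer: $-129$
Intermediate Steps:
$w{\left(l \right)} = l^{2} + 2 l \left(-3 + l\right)$
$w{\left(-8 \right)} - 369 = 3 \left(-8\right) \left(-2 - 8\right) - 369 = 3 \left(-8\right) \left(-10\right) - 369 = 240 - 369 = -129$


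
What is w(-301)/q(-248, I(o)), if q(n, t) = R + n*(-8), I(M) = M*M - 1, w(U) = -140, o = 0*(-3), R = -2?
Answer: -70/991 ≈ -0.070636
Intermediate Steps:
o = 0
I(M) = -1 + M² (I(M) = M² - 1 = -1 + M²)
q(n, t) = -2 - 8*n (q(n, t) = -2 + n*(-8) = -2 - 8*n)
w(-301)/q(-248, I(o)) = -140/(-2 - 8*(-248)) = -140/(-2 + 1984) = -140/1982 = -140*1/1982 = -70/991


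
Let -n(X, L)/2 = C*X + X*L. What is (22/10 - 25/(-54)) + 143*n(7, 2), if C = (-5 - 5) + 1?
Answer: 3784499/270 ≈ 14017.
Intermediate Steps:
C = -9 (C = -10 + 1 = -9)
n(X, L) = 18*X - 2*L*X (n(X, L) = -2*(-9*X + X*L) = -2*(-9*X + L*X) = 18*X - 2*L*X)
(22/10 - 25/(-54)) + 143*n(7, 2) = (22/10 - 25/(-54)) + 143*(2*7*(9 - 1*2)) = (22*(⅒) - 25*(-1/54)) + 143*(2*7*(9 - 2)) = (11/5 + 25/54) + 143*(2*7*7) = 719/270 + 143*98 = 719/270 + 14014 = 3784499/270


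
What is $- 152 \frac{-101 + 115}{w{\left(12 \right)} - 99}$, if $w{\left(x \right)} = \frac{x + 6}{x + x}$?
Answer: $\frac{8512}{393} \approx 21.659$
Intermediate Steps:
$w{\left(x \right)} = \frac{6 + x}{2 x}$
$- 152 \frac{-101 + 115}{w{\left(12 \right)} - 99} = - 152 \frac{-101 + 115}{\frac{6 + 12}{2 \cdot 12} - 99} = - 152 \frac{14}{\frac{1}{2} \cdot \frac{1}{12} \cdot 18 - 99} = - 152 \frac{14}{\frac{3}{4} - 99} = - 152 \frac{14}{- \frac{393}{4}} = - 152 \cdot 14 \left(- \frac{4}{393}\right) = \left(-152\right) \left(- \frac{56}{393}\right) = \frac{8512}{393}$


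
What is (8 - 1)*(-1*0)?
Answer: 0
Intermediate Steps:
(8 - 1)*(-1*0) = 7*0 = 0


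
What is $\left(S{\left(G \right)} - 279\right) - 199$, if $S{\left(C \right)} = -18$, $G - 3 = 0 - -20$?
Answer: $-496$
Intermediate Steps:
$G = 23$ ($G = 3 + \left(0 - -20\right) = 3 + \left(0 + 20\right) = 3 + 20 = 23$)
$\left(S{\left(G \right)} - 279\right) - 199 = \left(-18 - 279\right) - 199 = -297 - 199 = -496$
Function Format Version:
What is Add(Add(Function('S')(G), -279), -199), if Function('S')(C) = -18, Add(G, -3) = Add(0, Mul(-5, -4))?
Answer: -496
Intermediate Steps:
G = 23 (G = Add(3, Add(0, Mul(-5, -4))) = Add(3, Add(0, 20)) = Add(3, 20) = 23)
Add(Add(Function('S')(G), -279), -199) = Add(Add(-18, -279), -199) = Add(-297, -199) = -496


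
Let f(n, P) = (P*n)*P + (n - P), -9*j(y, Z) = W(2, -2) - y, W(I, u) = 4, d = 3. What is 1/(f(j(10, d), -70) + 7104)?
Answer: 3/31324 ≈ 9.5773e-5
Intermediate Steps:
j(y, Z) = -4/9 + y/9 (j(y, Z) = -(4 - y)/9 = -4/9 + y/9)
f(n, P) = n - P + n*P² (f(n, P) = n*P² + (n - P) = n - P + n*P²)
1/(f(j(10, d), -70) + 7104) = 1/(((-4/9 + (⅑)*10) - 1*(-70) + (-4/9 + (⅑)*10)*(-70)²) + 7104) = 1/(((-4/9 + 10/9) + 70 + (-4/9 + 10/9)*4900) + 7104) = 1/((⅔ + 70 + (⅔)*4900) + 7104) = 1/((⅔ + 70 + 9800/3) + 7104) = 1/(10012/3 + 7104) = 1/(31324/3) = 3/31324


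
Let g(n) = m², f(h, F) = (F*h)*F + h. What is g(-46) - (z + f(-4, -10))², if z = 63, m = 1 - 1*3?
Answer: -116277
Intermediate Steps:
f(h, F) = h + h*F² (f(h, F) = h*F² + h = h + h*F²)
m = -2 (m = 1 - 3 = -2)
g(n) = 4 (g(n) = (-2)² = 4)
g(-46) - (z + f(-4, -10))² = 4 - (63 - 4*(1 + (-10)²))² = 4 - (63 - 4*(1 + 100))² = 4 - (63 - 4*101)² = 4 - (63 - 404)² = 4 - 1*(-341)² = 4 - 1*116281 = 4 - 116281 = -116277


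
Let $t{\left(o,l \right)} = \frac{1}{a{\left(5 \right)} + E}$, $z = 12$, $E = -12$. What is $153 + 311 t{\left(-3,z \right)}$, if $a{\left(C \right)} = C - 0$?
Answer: $\frac{760}{7} \approx 108.57$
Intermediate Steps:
$a{\left(C \right)} = C$ ($a{\left(C \right)} = C + 0 = C$)
$t{\left(o,l \right)} = - \frac{1}{7}$ ($t{\left(o,l \right)} = \frac{1}{5 - 12} = \frac{1}{-7} = - \frac{1}{7}$)
$153 + 311 t{\left(-3,z \right)} = 153 + 311 \left(- \frac{1}{7}\right) = 153 - \frac{311}{7} = \frac{760}{7}$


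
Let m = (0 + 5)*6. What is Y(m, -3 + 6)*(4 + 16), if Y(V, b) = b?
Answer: 60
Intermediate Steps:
m = 30 (m = 5*6 = 30)
Y(m, -3 + 6)*(4 + 16) = (-3 + 6)*(4 + 16) = 3*20 = 60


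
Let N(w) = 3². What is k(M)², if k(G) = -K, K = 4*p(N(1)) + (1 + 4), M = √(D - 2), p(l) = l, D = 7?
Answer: 1681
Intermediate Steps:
N(w) = 9
M = √5 (M = √(7 - 2) = √5 ≈ 2.2361)
K = 41 (K = 4*9 + (1 + 4) = 36 + 5 = 41)
k(G) = -41 (k(G) = -1*41 = -41)
k(M)² = (-41)² = 1681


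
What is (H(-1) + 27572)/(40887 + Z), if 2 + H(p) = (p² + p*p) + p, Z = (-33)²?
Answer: 27571/41976 ≈ 0.65683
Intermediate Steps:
Z = 1089
H(p) = -2 + p + 2*p² (H(p) = -2 + ((p² + p*p) + p) = -2 + ((p² + p²) + p) = -2 + (2*p² + p) = -2 + (p + 2*p²) = -2 + p + 2*p²)
(H(-1) + 27572)/(40887 + Z) = ((-2 - 1 + 2*(-1)²) + 27572)/(40887 + 1089) = ((-2 - 1 + 2*1) + 27572)/41976 = ((-2 - 1 + 2) + 27572)*(1/41976) = (-1 + 27572)*(1/41976) = 27571*(1/41976) = 27571/41976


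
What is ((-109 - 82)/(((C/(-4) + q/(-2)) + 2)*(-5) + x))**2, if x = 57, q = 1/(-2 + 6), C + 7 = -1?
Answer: 2334784/90601 ≈ 25.770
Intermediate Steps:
C = -8 (C = -7 - 1 = -8)
q = 1/4 ≈ 0.25000
((-109 - 82)/(((C/(-4) + q/(-2)) + 2)*(-5) + x))**2 = ((-109 - 82)/(((-8/(-4) + (1/4)/(-2)) + 2)*(-5) + 57))**2 = (-191/(((-8*(-1/4) + (1/4)*(-1/2)) + 2)*(-5) + 57))**2 = (-191/(((2 - 1/8) + 2)*(-5) + 57))**2 = (-191/((15/8 + 2)*(-5) + 57))**2 = (-191/((31/8)*(-5) + 57))**2 = (-191/(-155/8 + 57))**2 = (-191/301/8)**2 = (-191*8/301)**2 = (-1528/301)**2 = 2334784/90601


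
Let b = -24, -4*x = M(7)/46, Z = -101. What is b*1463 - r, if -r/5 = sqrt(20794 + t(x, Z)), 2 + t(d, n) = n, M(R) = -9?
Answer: -35112 + 165*sqrt(19) ≈ -34393.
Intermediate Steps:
x = 9/184 (x = -(-9)/(4*46) = -1/4*(-9/46) = 9/184 ≈ 0.048913)
t(d, n) = -2 + n
r = -165*sqrt(19) (r = -5*sqrt(20794 + (-2 - 101)) = -5*sqrt(20794 - 103) = -165*sqrt(19) ≈ -719.22)
b*1463 - r = -24*1463 - (-165)*sqrt(19) = -35112 + 165*sqrt(19)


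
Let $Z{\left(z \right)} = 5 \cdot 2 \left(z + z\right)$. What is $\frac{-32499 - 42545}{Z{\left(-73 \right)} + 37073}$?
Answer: $- \frac{75044}{35613} \approx -2.1072$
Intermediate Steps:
$Z{\left(z \right)} = 20 z$ ($Z{\left(z \right)} = 5 \cdot 2 \cdot 2 z = 5 \cdot 4 z = 20 z$)
$\frac{-32499 - 42545}{Z{\left(-73 \right)} + 37073} = \frac{-32499 - 42545}{20 \left(-73\right) + 37073} = - \frac{75044}{-1460 + 37073} = - \frac{75044}{35613}$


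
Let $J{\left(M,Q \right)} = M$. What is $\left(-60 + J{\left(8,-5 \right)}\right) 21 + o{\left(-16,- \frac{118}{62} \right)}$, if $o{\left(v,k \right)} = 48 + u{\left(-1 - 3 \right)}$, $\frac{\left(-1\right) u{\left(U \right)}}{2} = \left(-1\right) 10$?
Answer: $-1024$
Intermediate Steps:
$u{\left(U \right)} = 20$ ($u{\left(U \right)} = - 2 \left(\left(-1\right) 10\right) = \left(-2\right) \left(-10\right) = 20$)
$o{\left(v,k \right)} = 68$ ($o{\left(v,k \right)} = 48 + 20 = 68$)
$\left(-60 + J{\left(8,-5 \right)}\right) 21 + o{\left(-16,- \frac{118}{62} \right)} = \left(-60 + 8\right) 21 + 68 = \left(-52\right) 21 + 68 = -1092 + 68 = -1024$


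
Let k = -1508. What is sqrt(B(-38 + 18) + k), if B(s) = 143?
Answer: I*sqrt(1365) ≈ 36.946*I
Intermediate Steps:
sqrt(B(-38 + 18) + k) = sqrt(143 - 1508) = sqrt(-1365) = I*sqrt(1365)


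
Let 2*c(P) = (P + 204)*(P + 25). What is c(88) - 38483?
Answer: -21985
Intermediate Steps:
c(P) = (25 + P)*(204 + P)/2 (c(P) = ((P + 204)*(P + 25))/2 = ((204 + P)*(25 + P))/2 = ((25 + P)*(204 + P))/2 = (25 + P)*(204 + P)/2)
c(88) - 38483 = (2550 + (½)*88² + (229/2)*88) - 38483 = (2550 + (½)*7744 + 10076) - 38483 = (2550 + 3872 + 10076) - 38483 = 16498 - 38483 = -21985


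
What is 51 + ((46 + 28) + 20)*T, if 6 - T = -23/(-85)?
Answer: 50113/85 ≈ 589.56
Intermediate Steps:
T = 487/85 (T = 6 - (-23)/(-85) = 6 - (-23)*(-1)/85 = 6 - 1*23/85 = 6 - 23/85 = 487/85 ≈ 5.7294)
51 + ((46 + 28) + 20)*T = 51 + ((46 + 28) + 20)*(487/85) = 51 + (74 + 20)*(487/85) = 51 + 94*(487/85) = 51 + 45778/85 = 50113/85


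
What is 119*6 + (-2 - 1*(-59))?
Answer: 771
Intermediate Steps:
119*6 + (-2 - 1*(-59)) = 714 + (-2 + 59) = 714 + 57 = 771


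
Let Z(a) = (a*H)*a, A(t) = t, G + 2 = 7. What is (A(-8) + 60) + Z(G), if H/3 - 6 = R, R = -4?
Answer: 202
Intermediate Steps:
H = 6 (H = 18 + 3*(-4) = 18 - 12 = 6)
G = 5 (G = -2 + 7 = 5)
Z(a) = 6*a² (Z(a) = (a*6)*a = (6*a)*a = 6*a²)
(A(-8) + 60) + Z(G) = (-8 + 60) + 6*5² = 52 + 6*25 = 52 + 150 = 202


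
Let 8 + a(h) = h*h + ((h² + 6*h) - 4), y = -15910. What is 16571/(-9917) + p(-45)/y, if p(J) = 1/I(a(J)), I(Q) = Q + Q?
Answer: -1986825790877/1189026085920 ≈ -1.6710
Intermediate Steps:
a(h) = -12 + 2*h² + 6*h (a(h) = -8 + (h*h + ((h² + 6*h) - 4)) = -8 + (h² + (-4 + h² + 6*h)) = -8 + (-4 + 2*h² + 6*h) = -12 + 2*h² + 6*h)
I(Q) = 2*Q
p(J) = 1/(-24 + 4*J² + 12*J) (p(J) = 1/(2*(-12 + 2*J² + 6*J)) = 1/(-24 + 4*J² + 12*J))
16571/(-9917) + p(-45)/y = 16571/(-9917) + (1/(4*(-6 + (-45)² + 3*(-45))))/(-15910) = 16571*(-1/9917) + (1/(4*(-6 + 2025 - 135)))*(-1/15910) = -16571/9917 + ((¼)/1884)*(-1/15910) = -16571/9917 + ((¼)*(1/1884))*(-1/15910) = -16571/9917 + (1/7536)*(-1/15910) = -16571/9917 - 1/119897760 = -1986825790877/1189026085920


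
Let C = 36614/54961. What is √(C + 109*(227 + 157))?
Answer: √126436913765030/54961 ≈ 204.59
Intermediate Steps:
C = 36614/54961 (C = 36614*(1/54961) = 36614/54961 ≈ 0.66618)
√(C + 109*(227 + 157)) = √(36614/54961 + 109*(227 + 157)) = √(36614/54961 + 109*384) = √(36614/54961 + 41856) = √(2300484230/54961) = √126436913765030/54961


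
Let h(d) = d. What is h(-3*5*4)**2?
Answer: 3600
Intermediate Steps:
h(-3*5*4)**2 = (-3*5*4)**2 = (-15*4)**2 = (-60)**2 = 3600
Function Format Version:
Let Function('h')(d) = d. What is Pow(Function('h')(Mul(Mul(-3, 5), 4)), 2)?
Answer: 3600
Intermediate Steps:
Pow(Function('h')(Mul(Mul(-3, 5), 4)), 2) = Pow(Mul(Mul(-3, 5), 4), 2) = Pow(Mul(-15, 4), 2) = Pow(-60, 2) = 3600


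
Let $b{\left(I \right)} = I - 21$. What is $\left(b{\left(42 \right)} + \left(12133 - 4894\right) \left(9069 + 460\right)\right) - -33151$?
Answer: $69013603$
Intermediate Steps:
$b{\left(I \right)} = -21 + I$
$\left(b{\left(42 \right)} + \left(12133 - 4894\right) \left(9069 + 460\right)\right) - -33151 = \left(\left(-21 + 42\right) + \left(12133 - 4894\right) \left(9069 + 460\right)\right) - -33151 = \left(21 + 7239 \cdot 9529\right) + 33151 = \left(21 + 68980431\right) + 33151 = 68980452 + 33151 = 69013603$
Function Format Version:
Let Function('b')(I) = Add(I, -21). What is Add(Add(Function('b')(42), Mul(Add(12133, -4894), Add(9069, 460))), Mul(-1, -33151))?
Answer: 69013603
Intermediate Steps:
Function('b')(I) = Add(-21, I)
Add(Add(Function('b')(42), Mul(Add(12133, -4894), Add(9069, 460))), Mul(-1, -33151)) = Add(Add(Add(-21, 42), Mul(Add(12133, -4894), Add(9069, 460))), Mul(-1, -33151)) = Add(Add(21, Mul(7239, 9529)), 33151) = Add(Add(21, 68980431), 33151) = Add(68980452, 33151) = 69013603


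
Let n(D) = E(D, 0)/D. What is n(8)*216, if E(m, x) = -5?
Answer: -135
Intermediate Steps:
n(D) = -5/D
n(8)*216 = -5/8*216 = -135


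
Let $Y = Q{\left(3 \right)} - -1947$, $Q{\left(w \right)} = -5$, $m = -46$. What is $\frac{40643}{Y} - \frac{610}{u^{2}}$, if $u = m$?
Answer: $\frac{10601996}{513659} \approx 20.64$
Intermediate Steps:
$u = -46$
$Y = 1942$ ($Y = -5 - -1947 = -5 + 1947 = 1942$)
$\frac{40643}{Y} - \frac{610}{u^{2}} = \frac{40643}{1942} - \frac{610}{\left(-46\right)^{2}} = 40643 \cdot \frac{1}{1942} - \frac{610}{2116} = \frac{40643}{1942} - \frac{305}{1058} = \frac{10601996}{513659}$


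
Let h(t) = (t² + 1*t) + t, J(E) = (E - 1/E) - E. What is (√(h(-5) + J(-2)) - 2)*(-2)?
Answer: 4 - √62 ≈ -3.8740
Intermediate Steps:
J(E) = -1/E
h(t) = t² + 2*t (h(t) = (t² + t) + t = (t + t²) + t = t² + 2*t)
(√(h(-5) + J(-2)) - 2)*(-2) = (√(-5*(2 - 5) - 1/(-2)) - 2)*(-2) = (√(-5*(-3) - 1*(-½)) - 2)*(-2) = (√(15 + ½) - 2)*(-2) = (√(31/2) - 2)*(-2) = (√62/2 - 2)*(-2) = (-2 + √62/2)*(-2) = 4 - √62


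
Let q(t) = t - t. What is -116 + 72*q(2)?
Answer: -116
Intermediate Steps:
q(t) = 0
-116 + 72*q(2) = -116 + 72*0 = -116 + 0 = -116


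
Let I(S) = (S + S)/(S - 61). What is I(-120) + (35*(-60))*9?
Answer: -3420660/181 ≈ -18899.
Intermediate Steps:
I(S) = 2*S/(-61 + S) (I(S) = (2*S)/(-61 + S) = 2*S/(-61 + S))
I(-120) + (35*(-60))*9 = 2*(-120)/(-61 - 120) + (35*(-60))*9 = 2*(-120)/(-181) - 2100*9 = 2*(-120)*(-1/181) - 18900 = 240/181 - 18900 = -3420660/181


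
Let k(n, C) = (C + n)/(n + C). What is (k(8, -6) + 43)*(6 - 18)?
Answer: -528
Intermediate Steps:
k(n, C) = 1 (k(n, C) = (C + n)/(C + n) = 1)
(k(8, -6) + 43)*(6 - 18) = (1 + 43)*(6 - 18) = 44*(-12) = -528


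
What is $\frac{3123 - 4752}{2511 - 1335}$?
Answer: $- \frac{543}{392} \approx -1.3852$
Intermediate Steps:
$\frac{3123 - 4752}{2511 - 1335} = - \frac{1629}{1176} = \left(-1629\right) \frac{1}{1176} = - \frac{543}{392}$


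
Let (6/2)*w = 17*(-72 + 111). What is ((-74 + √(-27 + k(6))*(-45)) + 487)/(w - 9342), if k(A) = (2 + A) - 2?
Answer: -59/1303 + 45*I*√21/9121 ≈ -0.04528 + 0.022609*I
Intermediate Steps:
w = 221 (w = (17*(-72 + 111))/3 = (17*39)/3 = (⅓)*663 = 221)
k(A) = A
((-74 + √(-27 + k(6))*(-45)) + 487)/(w - 9342) = ((-74 + √(-27 + 6)*(-45)) + 487)/(221 - 9342) = ((-74 + √(-21)*(-45)) + 487)/(-9121) = ((-74 + (I*√21)*(-45)) + 487)*(-1/9121) = ((-74 - 45*I*√21) + 487)*(-1/9121) = (413 - 45*I*√21)*(-1/9121) = -59/1303 + 45*I*√21/9121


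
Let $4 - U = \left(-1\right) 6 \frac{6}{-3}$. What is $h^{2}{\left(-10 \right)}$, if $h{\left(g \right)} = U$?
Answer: $64$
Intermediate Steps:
$U = -8$ ($U = 4 - \left(-1\right) 6 \frac{6}{-3} = 4 - - 6 \cdot 6 \left(- \frac{1}{3}\right) = 4 - \left(-6\right) \left(-2\right) = 4 - 12 = -8$)
$h{\left(g \right)} = -8$
$h^{2}{\left(-10 \right)} = \left(-8\right)^{2} = 64$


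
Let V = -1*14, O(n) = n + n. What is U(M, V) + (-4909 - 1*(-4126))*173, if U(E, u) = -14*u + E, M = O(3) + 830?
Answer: -134427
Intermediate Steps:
O(n) = 2*n
M = 836 (M = 2*3 + 830 = 6 + 830 = 836)
V = -14
U(E, u) = E - 14*u
U(M, V) + (-4909 - 1*(-4126))*173 = (836 - 14*(-14)) + (-4909 - 1*(-4126))*173 = (836 + 196) + (-4909 + 4126)*173 = 1032 - 783*173 = 1032 - 135459 = -134427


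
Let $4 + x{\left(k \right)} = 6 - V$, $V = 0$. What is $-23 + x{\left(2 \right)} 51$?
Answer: $79$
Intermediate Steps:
$x{\left(k \right)} = 2$ ($x{\left(k \right)} = -4 + \left(6 - 0\right) = -4 + \left(6 + 0\right) = -4 + 6 = 2$)
$-23 + x{\left(2 \right)} 51 = -23 + 2 \cdot 51 = -23 + 102 = 79$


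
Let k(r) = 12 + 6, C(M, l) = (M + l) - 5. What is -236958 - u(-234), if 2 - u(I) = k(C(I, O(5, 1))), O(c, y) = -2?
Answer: -236942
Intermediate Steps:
C(M, l) = -5 + M + l
k(r) = 18
u(I) = -16 (u(I) = 2 - 1*18 = 2 - 18 = -16)
-236958 - u(-234) = -236958 - 1*(-16) = -236958 + 16 = -236942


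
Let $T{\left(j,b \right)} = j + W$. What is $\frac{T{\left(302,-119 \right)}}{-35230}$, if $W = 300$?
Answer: $- \frac{301}{17615} \approx -0.017088$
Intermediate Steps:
$T{\left(j,b \right)} = 300 + j$ ($T{\left(j,b \right)} = j + 300 = 300 + j$)
$\frac{T{\left(302,-119 \right)}}{-35230} = \frac{300 + 302}{-35230} = 602 \left(- \frac{1}{35230}\right) = - \frac{301}{17615}$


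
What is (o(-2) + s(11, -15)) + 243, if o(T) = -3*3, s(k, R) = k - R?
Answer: 260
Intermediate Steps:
o(T) = -9
(o(-2) + s(11, -15)) + 243 = (-9 + (11 - 1*(-15))) + 243 = (-9 + (11 + 15)) + 243 = (-9 + 26) + 243 = 17 + 243 = 260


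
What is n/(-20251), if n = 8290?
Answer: -8290/20251 ≈ -0.40936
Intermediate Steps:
n/(-20251) = 8290/(-20251) = 8290*(-1/20251) = -8290/20251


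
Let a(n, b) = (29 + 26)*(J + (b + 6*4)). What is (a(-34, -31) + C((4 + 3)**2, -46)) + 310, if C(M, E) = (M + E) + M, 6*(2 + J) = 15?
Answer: 9/2 ≈ 4.5000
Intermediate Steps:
J = 1/2 (J = -2 + (1/6)*15 = -2 + 5/2 = 1/2 ≈ 0.50000)
a(n, b) = 2695/2 + 55*b (a(n, b) = (29 + 26)*(1/2 + (b + 6*4)) = 55*(1/2 + (b + 24)) = 55*(1/2 + (24 + b)) = 55*(49/2 + b) = 2695/2 + 55*b)
C(M, E) = E + 2*M (C(M, E) = (E + M) + M = E + 2*M)
(a(-34, -31) + C((4 + 3)**2, -46)) + 310 = ((2695/2 + 55*(-31)) + (-46 + 2*(4 + 3)**2)) + 310 = ((2695/2 - 1705) + (-46 + 2*7**2)) + 310 = (-715/2 + (-46 + 2*49)) + 310 = (-715/2 + (-46 + 98)) + 310 = (-715/2 + 52) + 310 = -611/2 + 310 = 9/2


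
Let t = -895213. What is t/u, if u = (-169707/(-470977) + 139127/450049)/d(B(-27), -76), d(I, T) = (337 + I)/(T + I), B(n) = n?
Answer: 29411527373642652095/7307957260183 ≈ 4.0246e+6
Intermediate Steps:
d(I, T) = (337 + I)/(I + T)
u = -7307957260183/32854222820315 (u = (-169707/(-470977) + 139127/450049)/(((337 - 27)/(-27 - 76))) = (-169707*(-1/470977) + 139127*(1/450049))/((310/(-103))) = (169707/470977 + 139127/450049)/((-1/103*310)) = 141902082722/(211962727873*(-310/103)) = (141902082722/211962727873)*(-103/310) = -7307957260183/32854222820315 ≈ -0.22244)
t/u = -895213/(-7307957260183/32854222820315) = -895213*(-32854222820315/7307957260183) = 29411527373642652095/7307957260183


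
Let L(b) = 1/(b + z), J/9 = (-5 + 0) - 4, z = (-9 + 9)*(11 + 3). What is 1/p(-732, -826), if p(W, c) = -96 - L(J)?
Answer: -81/7775 ≈ -0.010418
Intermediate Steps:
z = 0 (z = 0*14 = 0)
J = -81 (J = 9*((-5 + 0) - 4) = 9*(-5 - 4) = 9*(-9) = -81)
L(b) = 1/b (L(b) = 1/(b + 0) = 1/b)
p(W, c) = -7775/81 (p(W, c) = -96 - 1/(-81) = -96 - 1*(-1/81) = -96 + 1/81 = -7775/81)
1/p(-732, -826) = 1/(-7775/81) = -81/7775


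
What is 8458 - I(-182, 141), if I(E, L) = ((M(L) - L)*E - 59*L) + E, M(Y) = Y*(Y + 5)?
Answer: 3737949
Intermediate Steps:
M(Y) = Y*(5 + Y)
I(E, L) = E - 59*L + E*(-L + L*(5 + L)) (I(E, L) = ((L*(5 + L) - L)*E - 59*L) + E = ((-L + L*(5 + L))*E - 59*L) + E = (E*(-L + L*(5 + L)) - 59*L) + E = (-59*L + E*(-L + L*(5 + L))) + E = E - 59*L + E*(-L + L*(5 + L)))
8458 - I(-182, 141) = 8458 - (-182 - 59*141 - 1*(-182)*141 - 182*141*(5 + 141)) = 8458 - (-182 - 8319 + 25662 - 182*141*146) = 8458 - (-182 - 8319 + 25662 - 3746652) = 8458 - 1*(-3729491) = 8458 + 3729491 = 3737949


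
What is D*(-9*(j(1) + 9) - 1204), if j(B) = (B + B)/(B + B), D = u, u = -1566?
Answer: 2026404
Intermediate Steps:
D = -1566
j(B) = 1 (j(B) = (2*B)/((2*B)) = (2*B)*(1/(2*B)) = 1)
D*(-9*(j(1) + 9) - 1204) = -1566*(-9*(1 + 9) - 1204) = -1566*(-9*10 - 1204) = -1566*(-90 - 1204) = -1566*(-1294) = 2026404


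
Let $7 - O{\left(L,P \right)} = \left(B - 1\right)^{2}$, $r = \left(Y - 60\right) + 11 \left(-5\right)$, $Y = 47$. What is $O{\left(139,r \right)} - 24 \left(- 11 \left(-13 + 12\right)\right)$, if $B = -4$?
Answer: $-282$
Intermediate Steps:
$r = -68$ ($r = \left(47 - 60\right) + 11 \left(-5\right) = -13 - 55 = -68$)
$O{\left(L,P \right)} = -18$ ($O{\left(L,P \right)} = 7 - \left(-4 - 1\right)^{2} = 7 - \left(-5\right)^{2} = 7 - 25 = -18$)
$O{\left(139,r \right)} - 24 \left(- 11 \left(-13 + 12\right)\right) = -18 - 24 \left(- 11 \left(-13 + 12\right)\right) = -18 - 24 \left(\left(-11\right) \left(-1\right)\right) = -18 - 24 \cdot 11 = -18 - 264 = -282$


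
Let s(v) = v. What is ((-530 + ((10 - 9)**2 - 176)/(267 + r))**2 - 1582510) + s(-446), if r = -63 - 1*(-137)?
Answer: -151341087611/116281 ≈ -1.3015e+6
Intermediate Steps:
r = 74 (r = -63 + 137 = 74)
((-530 + ((10 - 9)**2 - 176)/(267 + r))**2 - 1582510) + s(-446) = ((-530 + ((10 - 9)**2 - 176)/(267 + 74))**2 - 1582510) - 446 = ((-530 + (1**2 - 176)/341)**2 - 1582510) - 446 = ((-530 + (1 - 176)*(1/341))**2 - 1582510) - 446 = ((-530 - 175*1/341)**2 - 1582510) - 446 = ((-530 - 175/341)**2 - 1582510) - 446 = ((-180905/341)**2 - 1582510) - 446 = (32726619025/116281 - 1582510) - 446 = -151289226285/116281 - 446 = -151341087611/116281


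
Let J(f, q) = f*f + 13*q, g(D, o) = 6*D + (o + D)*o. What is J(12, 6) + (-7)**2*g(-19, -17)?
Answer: 24624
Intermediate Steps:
g(D, o) = 6*D + o*(D + o) (g(D, o) = 6*D + (D + o)*o = 6*D + o*(D + o))
J(f, q) = f**2 + 13*q
J(12, 6) + (-7)**2*g(-19, -17) = (12**2 + 13*6) + (-7)**2*((-17)**2 + 6*(-19) - 19*(-17)) = (144 + 78) + 49*(289 - 114 + 323) = 222 + 49*498 = 222 + 24402 = 24624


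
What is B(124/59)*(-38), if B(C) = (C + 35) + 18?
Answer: -123538/59 ≈ -2093.9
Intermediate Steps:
B(C) = 53 + C (B(C) = (35 + C) + 18 = 53 + C)
B(124/59)*(-38) = (53 + 124/59)*(-38) = (3251/59)*(-38) = -123538/59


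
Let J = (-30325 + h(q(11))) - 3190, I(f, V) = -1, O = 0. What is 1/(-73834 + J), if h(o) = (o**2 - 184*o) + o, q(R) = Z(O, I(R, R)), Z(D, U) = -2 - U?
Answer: -1/107165 ≈ -9.3314e-6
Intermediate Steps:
q(R) = -1 (q(R) = -2 - 1*(-1) = -2 + 1 = -1)
h(o) = o**2 - 183*o
J = -33331 (J = (-30325 - (-183 - 1)) - 3190 = (-30325 - 1*(-184)) - 3190 = (-30325 + 184) - 3190 = -30141 - 3190 = -33331)
1/(-73834 + J) = 1/(-73834 - 33331) = 1/(-107165) = -1/107165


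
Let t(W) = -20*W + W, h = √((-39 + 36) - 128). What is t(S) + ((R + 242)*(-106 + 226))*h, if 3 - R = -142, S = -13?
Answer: 247 + 46440*I*√131 ≈ 247.0 + 5.3153e+5*I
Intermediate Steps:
R = 145 (R = 3 - 1*(-142) = 3 + 142 = 145)
h = I*√131 (h = √(-3 - 128) = √(-131) = I*√131 ≈ 11.446*I)
t(W) = -19*W
t(S) + ((R + 242)*(-106 + 226))*h = -19*(-13) + ((145 + 242)*(-106 + 226))*(I*√131) = 247 + (387*120)*(I*√131) = 247 + 46440*(I*√131) = 247 + 46440*I*√131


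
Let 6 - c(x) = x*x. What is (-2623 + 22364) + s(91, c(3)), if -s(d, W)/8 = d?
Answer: 19013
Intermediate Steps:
c(x) = 6 - x² (c(x) = 6 - x*x = 6 - x²)
s(d, W) = -8*d
(-2623 + 22364) + s(91, c(3)) = (-2623 + 22364) - 8*91 = 19741 - 728 = 19013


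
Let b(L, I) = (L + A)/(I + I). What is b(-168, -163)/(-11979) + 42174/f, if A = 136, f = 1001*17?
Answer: 7486155466/3020636619 ≈ 2.4783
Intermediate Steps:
f = 17017
b(L, I) = (136 + L)/(2*I) (b(L, I) = (L + 136)/(I + I) = (136 + L)/((2*I)) = (136 + L)*(1/(2*I)) = (136 + L)/(2*I))
b(-168, -163)/(-11979) + 42174/f = ((½)*(136 - 168)/(-163))/(-11979) + 42174/17017 = ((½)*(-1/163)*(-32))*(-1/11979) + 42174*(1/17017) = (16/163)*(-1/11979) + 3834/1547 = -16/1952577 + 3834/1547 = 7486155466/3020636619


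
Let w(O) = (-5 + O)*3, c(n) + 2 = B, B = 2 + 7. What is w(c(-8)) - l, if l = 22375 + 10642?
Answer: -33011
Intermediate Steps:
B = 9
c(n) = 7 (c(n) = -2 + 9 = 7)
w(O) = -15 + 3*O
l = 33017
w(c(-8)) - l = (-15 + 3*7) - 1*33017 = (-15 + 21) - 33017 = 6 - 33017 = -33011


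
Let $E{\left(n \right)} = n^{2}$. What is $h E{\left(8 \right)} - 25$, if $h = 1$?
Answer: $39$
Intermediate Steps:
$h E{\left(8 \right)} - 25 = 1 \cdot 8^{2} - 25 = 1 \cdot 64 - 25 = 64 - 25 = 39$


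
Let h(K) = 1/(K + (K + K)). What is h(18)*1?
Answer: 1/54 ≈ 0.018519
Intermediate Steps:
h(K) = 1/(3*K) (h(K) = 1/(K + 2*K) = 1/(3*K))
h(18)*1 = ((⅓)/18)*1 = ((⅓)*(1/18))*1 = (1/54)*1 = 1/54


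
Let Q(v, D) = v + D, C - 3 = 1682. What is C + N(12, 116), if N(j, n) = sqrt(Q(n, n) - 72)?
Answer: 1685 + 4*sqrt(10) ≈ 1697.6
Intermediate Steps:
C = 1685 (C = 3 + 1682 = 1685)
Q(v, D) = D + v
N(j, n) = sqrt(-72 + 2*n) (N(j, n) = sqrt((n + n) - 72) = sqrt(2*n - 72) = sqrt(-72 + 2*n))
C + N(12, 116) = 1685 + sqrt(-72 + 2*116) = 1685 + sqrt(-72 + 232) = 1685 + sqrt(160) = 1685 + 4*sqrt(10)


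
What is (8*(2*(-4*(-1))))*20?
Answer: 1280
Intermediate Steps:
(8*(2*(-4*(-1))))*20 = (8*(2*4))*20 = (8*8)*20 = 64*20 = 1280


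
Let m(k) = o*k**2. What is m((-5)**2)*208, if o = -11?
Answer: -1430000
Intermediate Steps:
m(k) = -11*k**2
m((-5)**2)*208 = -11*((-5)**2)**2*208 = -11*25**2*208 = -11*625*208 = -6875*208 = -1430000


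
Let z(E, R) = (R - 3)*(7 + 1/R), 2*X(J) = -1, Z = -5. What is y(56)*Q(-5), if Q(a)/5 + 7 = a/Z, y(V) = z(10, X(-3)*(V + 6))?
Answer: 220320/31 ≈ 7107.1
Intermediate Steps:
X(J) = -½ (X(J) = (½)*(-1) = -½)
z(E, R) = (-3 + R)*(7 + 1/R)
y(V) = -41 - 3/(-3 - V/2) - 7*V/2 (y(V) = -20 - 3*(-2/(V + 6)) + 7*(-(V + 6)/2) = -20 - 3*(-2/(6 + V)) + 7*(-(6 + V)/2) = -20 - 3/(-3 - V/2) + 7*(-3 - V/2) = -20 - 3/(-3 - V/2) + (-21 - 7*V/2) = -41 - 3/(-3 - V/2) - 7*V/2)
Q(a) = -35 - a (Q(a) = -35 + 5*(a/(-5)) = -35 + 5*(a*(-⅕)) = -35 + 5*(-a/5) = -35 - a)
y(56)*Q(-5) = ((12 - (6 + 56)*(82 + 7*56))/(2*(6 + 56)))*(-35 - 1*(-5)) = ((½)*(12 - 1*62*(82 + 392))/62)*(-35 + 5) = ((½)*(1/62)*(12 - 1*62*474))*(-30) = ((½)*(1/62)*(12 - 29388))*(-30) = ((½)*(1/62)*(-29376))*(-30) = -7344/31*(-30) = 220320/31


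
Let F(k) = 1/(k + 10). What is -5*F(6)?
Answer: -5/16 ≈ -0.31250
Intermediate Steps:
F(k) = 1/(10 + k)
-5*F(6) = -5/(10 + 6) = -5/16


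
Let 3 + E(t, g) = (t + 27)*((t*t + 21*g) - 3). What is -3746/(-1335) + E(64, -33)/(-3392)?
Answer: -400338563/4528320 ≈ -88.408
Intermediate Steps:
E(t, g) = -3 + (27 + t)*(-3 + t**2 + 21*g) (E(t, g) = -3 + (t + 27)*((t*t + 21*g) - 3) = -3 + (27 + t)*((t**2 + 21*g) - 3) = -3 + (27 + t)*(-3 + t**2 + 21*g))
-3746/(-1335) + E(64, -33)/(-3392) = -3746/(-1335) + (-84 + 64**3 - 3*64 + 27*64**2 + 567*(-33) + 21*(-33)*64)/(-3392) = -3746*(-1/1335) + (-84 + 262144 - 192 + 27*4096 - 18711 - 44352)*(-1/3392) = 3746/1335 + (-84 + 262144 - 192 + 110592 - 18711 - 44352)*(-1/3392) = 3746/1335 + 309397*(-1/3392) = 3746/1335 - 309397/3392 = -400338563/4528320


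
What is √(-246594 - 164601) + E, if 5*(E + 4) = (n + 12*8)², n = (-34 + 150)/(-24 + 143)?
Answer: 26577676/14161 + I*√411195 ≈ 1876.8 + 641.25*I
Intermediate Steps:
n = 116/119 ≈ 0.97479
E = 26577676/14161 (E = -4 + (116/119 + 12*8)²/5 = -4 + (116/119 + 96)²/5 = -4 + (11540/119)²/5 = -4 + (⅕)*(133171600/14161) = -4 + 26634320/14161 = 26577676/14161 ≈ 1876.8)
√(-246594 - 164601) + E = √(-246594 - 164601) + 26577676/14161 = √(-411195) + 26577676/14161 = I*√411195 + 26577676/14161 = 26577676/14161 + I*√411195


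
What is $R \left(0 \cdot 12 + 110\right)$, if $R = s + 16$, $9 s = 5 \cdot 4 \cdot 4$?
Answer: $\frac{24640}{9} \approx 2737.8$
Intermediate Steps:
$s = \frac{80}{9}$ ($s = \frac{5 \cdot 4 \cdot 4}{9} = \frac{20 \cdot 4}{9} = \frac{1}{9} \cdot 80 = \frac{80}{9} \approx 8.8889$)
$R = \frac{224}{9}$ ($R = \frac{80}{9} + 16 = \frac{224}{9} \approx 24.889$)
$R \left(0 \cdot 12 + 110\right) = \frac{224 \left(0 \cdot 12 + 110\right)}{9} = \frac{224 \left(0 + 110\right)}{9} = \frac{224}{9} \cdot 110 = \frac{24640}{9}$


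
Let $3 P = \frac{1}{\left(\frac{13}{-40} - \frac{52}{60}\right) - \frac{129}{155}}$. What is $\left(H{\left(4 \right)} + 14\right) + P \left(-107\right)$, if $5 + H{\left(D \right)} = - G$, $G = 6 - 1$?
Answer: $\frac{162796}{7529} \approx 21.623$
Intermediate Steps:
$G = 5$ ($G = 6 - 1 = 5$)
$H{\left(D \right)} = -10$ ($H{\left(D \right)} = -5 - 5 = -10$)
$P = - \frac{1240}{7529}$ ($P = \frac{1}{3 \left(\left(\frac{13}{-40} - \frac{52}{60}\right) - \frac{129}{155}\right)} = \frac{1}{3 \left(\left(13 \left(- \frac{1}{40}\right) - \frac{13}{15}\right) - \frac{129}{155}\right)} = \frac{1}{3 \left(\left(- \frac{13}{40} - \frac{13}{15}\right) - \frac{129}{155}\right)} = \frac{1}{3 \left(- \frac{143}{120} - \frac{129}{155}\right)} = \frac{1}{3 \left(- \frac{7529}{3720}\right)} = \frac{1}{3} \left(- \frac{3720}{7529}\right) = - \frac{1240}{7529} \approx -0.1647$)
$\left(H{\left(4 \right)} + 14\right) + P \left(-107\right) = \left(-10 + 14\right) - - \frac{132680}{7529} = 4 + \frac{132680}{7529} = \frac{162796}{7529}$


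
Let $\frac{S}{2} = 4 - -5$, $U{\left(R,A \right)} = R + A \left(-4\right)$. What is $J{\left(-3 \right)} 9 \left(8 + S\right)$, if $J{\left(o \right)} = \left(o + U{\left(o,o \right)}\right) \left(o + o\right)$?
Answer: $-8424$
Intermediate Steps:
$U{\left(R,A \right)} = R - 4 A$
$S = 18$ ($S = 2 \left(4 - -5\right) = 2 \left(4 + 5\right) = 2 \cdot 9 = 18$)
$J{\left(o \right)} = - 4 o^{2}$ ($J{\left(o \right)} = \left(o + \left(o - 4 o\right)\right) \left(o + o\right) = \left(o - 3 o\right) 2 o = - 2 o 2 o = - 4 o^{2}$)
$J{\left(-3 \right)} 9 \left(8 + S\right) = - 4 \left(-3\right)^{2} \cdot 9 \left(8 + 18\right) = \left(-4\right) 9 \cdot 9 \cdot 26 = \left(-36\right) 234 = -8424$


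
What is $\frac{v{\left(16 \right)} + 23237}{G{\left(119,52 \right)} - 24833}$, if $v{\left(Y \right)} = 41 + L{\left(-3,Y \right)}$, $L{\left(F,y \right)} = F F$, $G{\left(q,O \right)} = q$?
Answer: $- \frac{23287}{24714} \approx -0.94226$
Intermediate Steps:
$L{\left(F,y \right)} = F^{2}$
$v{\left(Y \right)} = 50$ ($v{\left(Y \right)} = 41 + \left(-3\right)^{2} = 41 + 9 = 50$)
$\frac{v{\left(16 \right)} + 23237}{G{\left(119,52 \right)} - 24833} = \frac{50 + 23237}{119 - 24833} = \frac{23287}{-24714} = 23287 \left(- \frac{1}{24714}\right) = - \frac{23287}{24714}$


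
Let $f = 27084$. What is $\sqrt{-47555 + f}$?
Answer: $i \sqrt{20471} \approx 143.08 i$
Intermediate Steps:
$\sqrt{-47555 + f} = \sqrt{-47555 + 27084} = \sqrt{-20471} = i \sqrt{20471}$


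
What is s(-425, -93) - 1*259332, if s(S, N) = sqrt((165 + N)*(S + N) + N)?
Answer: -259332 + 11*I*sqrt(309) ≈ -2.5933e+5 + 193.36*I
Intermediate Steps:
s(S, N) = sqrt(N + (165 + N)*(N + S)) (s(S, N) = sqrt((165 + N)*(N + S) + N) = sqrt(N + (165 + N)*(N + S)))
s(-425, -93) - 1*259332 = sqrt((-93)**2 + 165*(-425) + 166*(-93) - 93*(-425)) - 1*259332 = sqrt(8649 - 70125 - 15438 + 39525) - 259332 = sqrt(-37389) - 259332 = 11*I*sqrt(309) - 259332 = -259332 + 11*I*sqrt(309)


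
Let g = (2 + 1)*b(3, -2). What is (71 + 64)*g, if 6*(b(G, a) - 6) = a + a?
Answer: 2160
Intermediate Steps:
b(G, a) = 6 + a/3 (b(G, a) = 6 + (a + a)/6 = 6 + (2*a)/6 = 6 + a/3)
g = 16 (g = (2 + 1)*(6 + (⅓)*(-2)) = 3*(6 - ⅔) = 3*(16/3) = 16)
(71 + 64)*g = (71 + 64)*16 = 135*16 = 2160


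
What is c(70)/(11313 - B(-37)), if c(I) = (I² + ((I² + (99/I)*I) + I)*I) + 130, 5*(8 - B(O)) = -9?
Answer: 449825/14129 ≈ 31.837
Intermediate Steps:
B(O) = 49/5 (B(O) = 8 - ⅕*(-9) = 8 + 9/5 = 49/5)
c(I) = 130 + I² + I*(99 + I + I²) (c(I) = (I² + ((I² + 99) + I)*I) + 130 = (I² + ((99 + I²) + I)*I) + 130 = (I² + (99 + I + I²)*I) + 130 = (I² + I*(99 + I + I²)) + 130 = 130 + I² + I*(99 + I + I²))
c(70)/(11313 - B(-37)) = (130 + 70³ + 2*70² + 99*70)/(11313 - 1*49/5) = (130 + 343000 + 2*4900 + 6930)/(11313 - 49/5) = (130 + 343000 + 9800 + 6930)/(56516/5) = 359860*(5/56516) = 449825/14129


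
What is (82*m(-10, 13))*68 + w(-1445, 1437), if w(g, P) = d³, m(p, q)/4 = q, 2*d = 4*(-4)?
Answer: 289440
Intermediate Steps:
d = -8 (d = (4*(-4))/2 = (½)*(-16) = -8)
m(p, q) = 4*q
w(g, P) = -512 (w(g, P) = (-8)³ = -512)
(82*m(-10, 13))*68 + w(-1445, 1437) = (82*(4*13))*68 - 512 = (82*52)*68 - 512 = 4264*68 - 512 = 289952 - 512 = 289440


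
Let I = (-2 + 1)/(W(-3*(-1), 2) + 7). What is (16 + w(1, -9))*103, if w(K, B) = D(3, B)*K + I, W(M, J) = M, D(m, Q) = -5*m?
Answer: 927/10 ≈ 92.700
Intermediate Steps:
I = -⅒ (I = (-2 + 1)/(-3*(-1) + 7) = -1/(3 + 7) = -1/10 = -1*⅒ = -⅒ ≈ -0.10000)
w(K, B) = -⅒ - 15*K (w(K, B) = (-5*3)*K - ⅒ = -15*K - ⅒ = -⅒ - 15*K)
(16 + w(1, -9))*103 = (16 + (-⅒ - 15*1))*103 = (16 + (-⅒ - 15))*103 = (16 - 151/10)*103 = (9/10)*103 = 927/10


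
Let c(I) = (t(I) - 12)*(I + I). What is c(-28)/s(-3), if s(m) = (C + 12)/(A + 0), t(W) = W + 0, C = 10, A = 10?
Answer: 11200/11 ≈ 1018.2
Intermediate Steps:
t(W) = W
s(m) = 11/5 (s(m) = (10 + 12)/(10 + 0) = 22/10 = 22*(⅒) = 11/5)
c(I) = 2*I*(-12 + I) (c(I) = (I - 12)*(I + I) = (-12 + I)*(2*I) = 2*I*(-12 + I))
c(-28)/s(-3) = (2*(-28)*(-12 - 28))/(11/5) = (2*(-28)*(-40))*(5/11) = 2240*(5/11) = 11200/11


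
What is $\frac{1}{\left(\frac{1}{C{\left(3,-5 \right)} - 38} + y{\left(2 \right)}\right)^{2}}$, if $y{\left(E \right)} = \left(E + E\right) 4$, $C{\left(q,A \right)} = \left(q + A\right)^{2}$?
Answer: $\frac{1156}{294849} \approx 0.0039207$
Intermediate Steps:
$C{\left(q,A \right)} = \left(A + q\right)^{2}$
$y{\left(E \right)} = 8 E$ ($y{\left(E \right)} = 2 E 4 = 8 E$)
$\frac{1}{\left(\frac{1}{C{\left(3,-5 \right)} - 38} + y{\left(2 \right)}\right)^{2}} = \frac{1}{\left(\frac{1}{\left(-5 + 3\right)^{2} - 38} + 8 \cdot 2\right)^{2}} = \frac{1}{\left(\frac{1}{\left(-2\right)^{2} - 38} + 16\right)^{2}} = \frac{1}{\left(\frac{1}{4 - 38} + 16\right)^{2}} = \frac{1}{\left(\frac{1}{-34} + 16\right)^{2}} = \frac{1}{\left(- \frac{1}{34} + 16\right)^{2}} = \frac{1}{\left(\frac{543}{34}\right)^{2}} = \frac{1}{\frac{294849}{1156}} = \frac{1156}{294849}$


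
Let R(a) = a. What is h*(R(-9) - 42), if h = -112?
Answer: 5712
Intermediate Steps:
h*(R(-9) - 42) = -112*(-9 - 42) = -112*(-51) = 5712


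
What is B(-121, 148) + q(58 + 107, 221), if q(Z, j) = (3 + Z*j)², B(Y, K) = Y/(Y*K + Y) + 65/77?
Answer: 15258115080114/11473 ≈ 1.3299e+9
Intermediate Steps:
B(Y, K) = 65/77 + Y/(Y + K*Y) (B(Y, K) = Y/(K*Y + Y) + 65*(1/77) = Y/(Y + K*Y) + 65/77 = 65/77 + Y/(Y + K*Y))
B(-121, 148) + q(58 + 107, 221) = (142 + 65*148)/(77*(1 + 148)) + (3 + (58 + 107)*221)² = (1/77)*(142 + 9620)/149 + (3 + 165*221)² = (1/77)*(1/149)*9762 + (3 + 36465)² = 9762/11473 + 36468² = 9762/11473 + 1329915024 = 15258115080114/11473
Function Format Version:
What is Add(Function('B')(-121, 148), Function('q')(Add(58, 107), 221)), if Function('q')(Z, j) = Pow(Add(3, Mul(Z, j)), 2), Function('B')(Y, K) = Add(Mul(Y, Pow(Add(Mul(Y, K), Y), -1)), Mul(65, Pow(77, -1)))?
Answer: Rational(15258115080114, 11473) ≈ 1.3299e+9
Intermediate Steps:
Function('B')(Y, K) = Add(Rational(65, 77), Mul(Y, Pow(Add(Y, Mul(K, Y)), -1))) (Function('B')(Y, K) = Add(Mul(Y, Pow(Add(Mul(K, Y), Y), -1)), Mul(65, Rational(1, 77))) = Add(Mul(Y, Pow(Add(Y, Mul(K, Y)), -1)), Rational(65, 77)) = Add(Rational(65, 77), Mul(Y, Pow(Add(Y, Mul(K, Y)), -1))))
Add(Function('B')(-121, 148), Function('q')(Add(58, 107), 221)) = Add(Mul(Rational(1, 77), Pow(Add(1, 148), -1), Add(142, Mul(65, 148))), Pow(Add(3, Mul(Add(58, 107), 221)), 2)) = Add(Mul(Rational(1, 77), Pow(149, -1), Add(142, 9620)), Pow(Add(3, Mul(165, 221)), 2)) = Add(Mul(Rational(1, 77), Rational(1, 149), 9762), Pow(Add(3, 36465), 2)) = Add(Rational(9762, 11473), Pow(36468, 2)) = Add(Rational(9762, 11473), 1329915024) = Rational(15258115080114, 11473)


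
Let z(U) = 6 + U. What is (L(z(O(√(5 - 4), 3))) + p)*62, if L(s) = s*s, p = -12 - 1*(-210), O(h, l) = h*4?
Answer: 18476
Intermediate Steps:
O(h, l) = 4*h
p = 198 (p = -12 + 210 = 198)
L(s) = s²
(L(z(O(√(5 - 4), 3))) + p)*62 = ((6 + 4*√(5 - 4))² + 198)*62 = ((6 + 4*√1)² + 198)*62 = ((6 + 4*1)² + 198)*62 = ((6 + 4)² + 198)*62 = (10² + 198)*62 = (100 + 198)*62 = 298*62 = 18476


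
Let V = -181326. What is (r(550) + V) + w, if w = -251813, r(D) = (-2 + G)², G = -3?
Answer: -433114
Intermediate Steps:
r(D) = 25 (r(D) = (-2 - 3)² = (-5)² = 25)
(r(550) + V) + w = (25 - 181326) - 251813 = -181301 - 251813 = -433114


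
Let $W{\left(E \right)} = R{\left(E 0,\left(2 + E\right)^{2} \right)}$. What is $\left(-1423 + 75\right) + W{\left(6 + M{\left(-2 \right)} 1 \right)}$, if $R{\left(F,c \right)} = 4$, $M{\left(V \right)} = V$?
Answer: $-1344$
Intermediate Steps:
$W{\left(E \right)} = 4$
$\left(-1423 + 75\right) + W{\left(6 + M{\left(-2 \right)} 1 \right)} = \left(-1423 + 75\right) + 4 = -1348 + 4 = -1344$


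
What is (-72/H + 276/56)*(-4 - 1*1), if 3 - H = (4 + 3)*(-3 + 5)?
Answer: -8835/154 ≈ -57.370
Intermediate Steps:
H = -11 (H = 3 - (4 + 3)*(-3 + 5) = 3 - 7*2 = 3 - 1*14 = 3 - 14 = -11)
(-72/H + 276/56)*(-4 - 1*1) = (-72/(-11) + 276/56)*(-4 - 1*1) = (-72*(-1/11) + 276*(1/56))*(-4 - 1) = (72/11 + 69/14)*(-5) = (1767/154)*(-5) = -8835/154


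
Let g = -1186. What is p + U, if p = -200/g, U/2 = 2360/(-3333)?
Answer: -2465660/1976469 ≈ -1.2475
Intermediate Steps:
U = -4720/3333 (U = 2*(2360/(-3333)) = 2*(2360*(-1/3333)) = 2*(-2360/3333) = -4720/3333 ≈ -1.4161)
p = 100/593 (p = -200/(-1186) = -200*(-1/1186) = 100/593 ≈ 0.16863)
p + U = 100/593 - 4720/3333 = -2465660/1976469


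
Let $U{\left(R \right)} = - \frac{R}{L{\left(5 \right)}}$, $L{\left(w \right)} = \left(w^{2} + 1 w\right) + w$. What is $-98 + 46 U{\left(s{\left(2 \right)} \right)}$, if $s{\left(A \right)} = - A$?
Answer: $- \frac{3338}{35} \approx -95.371$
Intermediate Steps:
$L{\left(w \right)} = w^{2} + 2 w$ ($L{\left(w \right)} = \left(w^{2} + w\right) + w = \left(w + w^{2}\right) + w = w^{2} + 2 w$)
$U{\left(R \right)} = - \frac{R}{35}$ ($U{\left(R \right)} = - \frac{R}{5 \left(2 + 5\right)} = - \frac{R}{5 \cdot 7} = - \frac{R}{35}$)
$-98 + 46 U{\left(s{\left(2 \right)} \right)} = -98 + 46 \left(- \frac{\left(-1\right) 2}{35}\right) = -98 + 46 \left(\left(- \frac{1}{35}\right) \left(-2\right)\right) = -98 + 46 \cdot \frac{2}{35} = -98 + \frac{92}{35} = - \frac{3338}{35}$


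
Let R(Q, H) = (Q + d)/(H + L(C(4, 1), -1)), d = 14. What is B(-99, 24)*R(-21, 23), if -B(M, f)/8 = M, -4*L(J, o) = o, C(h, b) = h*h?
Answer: -7392/31 ≈ -238.45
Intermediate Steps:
C(h, b) = h²
L(J, o) = -o/4
B(M, f) = -8*M
R(Q, H) = (14 + Q)/(¼ + H) (R(Q, H) = (Q + 14)/(H - ¼*(-1)) = (14 + Q)/(H + ¼) = (14 + Q)/(¼ + H))
B(-99, 24)*R(-21, 23) = (-8*(-99))*(4*(14 - 21)/(1 + 4*23)) = 792*(4*(-7)/(1 + 92)) = 792*(4*(-7)/93) = 792*(4*(1/93)*(-7)) = 792*(-28/93) = -7392/31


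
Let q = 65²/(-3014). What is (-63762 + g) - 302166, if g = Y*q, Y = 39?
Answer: -1103071767/3014 ≈ -3.6598e+5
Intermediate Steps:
q = -4225/3014 (q = 4225*(-1/3014) = -4225/3014 ≈ -1.4018)
g = -164775/3014 (g = 39*(-4225/3014) = -164775/3014 ≈ -54.670)
(-63762 + g) - 302166 = (-63762 - 164775/3014) - 302166 = -192343443/3014 - 302166 = -1103071767/3014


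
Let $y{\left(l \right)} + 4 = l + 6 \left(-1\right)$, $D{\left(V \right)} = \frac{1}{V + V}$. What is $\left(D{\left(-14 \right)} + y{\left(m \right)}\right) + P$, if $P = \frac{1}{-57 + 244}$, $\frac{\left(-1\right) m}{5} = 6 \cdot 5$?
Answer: $- \frac{837919}{5236} \approx -160.03$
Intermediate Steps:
$m = -150$ ($m = - 5 \cdot 6 \cdot 5 = \left(-5\right) 30 = -150$)
$P = \frac{1}{187} \approx 0.0053476$
$D{\left(V \right)} = \frac{1}{2 V}$
$y{\left(l \right)} = -10 + l$ ($y{\left(l \right)} = -4 + \left(l + 6 \left(-1\right)\right) = -4 + \left(l - 6\right) = -4 + \left(-6 + l\right) = -10 + l$)
$\left(D{\left(-14 \right)} + y{\left(m \right)}\right) + P = \left(\frac{1}{2 \left(-14\right)} - 160\right) + \frac{1}{187} = \left(\frac{1}{2} \left(- \frac{1}{14}\right) - 160\right) + \frac{1}{187} = \left(- \frac{1}{28} - 160\right) + \frac{1}{187} = - \frac{4481}{28} + \frac{1}{187} = - \frac{837919}{5236}$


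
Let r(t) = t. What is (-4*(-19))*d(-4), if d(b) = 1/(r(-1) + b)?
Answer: -76/5 ≈ -15.200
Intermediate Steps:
d(b) = 1/(-1 + b)
(-4*(-19))*d(-4) = (-4*(-19))/(-1 - 4) = 76/(-5) = 76*(-⅕) = -76/5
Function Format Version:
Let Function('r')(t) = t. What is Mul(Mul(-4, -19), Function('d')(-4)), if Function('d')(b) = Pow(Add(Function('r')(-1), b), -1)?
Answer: Rational(-76, 5) ≈ -15.200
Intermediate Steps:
Function('d')(b) = Pow(Add(-1, b), -1)
Mul(Mul(-4, -19), Function('d')(-4)) = Mul(Mul(-4, -19), Pow(Add(-1, -4), -1)) = Mul(76, Pow(-5, -1)) = Mul(76, Rational(-1, 5)) = Rational(-76, 5)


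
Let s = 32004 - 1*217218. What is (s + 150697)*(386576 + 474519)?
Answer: -29722416115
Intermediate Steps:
s = -185214 (s = 32004 - 217218 = -185214)
(s + 150697)*(386576 + 474519) = (-185214 + 150697)*(386576 + 474519) = -34517*861095 = -29722416115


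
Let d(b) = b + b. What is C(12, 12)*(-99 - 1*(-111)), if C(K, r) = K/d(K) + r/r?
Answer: 18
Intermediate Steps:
d(b) = 2*b
C(K, r) = 3/2 (C(K, r) = K/((2*K)) + r/r = K*(1/(2*K)) + 1 = 1/2 + 1 = 3/2)
C(12, 12)*(-99 - 1*(-111)) = 3*(-99 - 1*(-111))/2 = 3*(-99 + 111)/2 = (3/2)*12 = 18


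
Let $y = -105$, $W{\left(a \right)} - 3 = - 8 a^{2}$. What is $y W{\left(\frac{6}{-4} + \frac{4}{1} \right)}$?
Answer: $4935$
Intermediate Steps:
$W{\left(a \right)} = 3 - 8 a^{2}$
$y W{\left(\frac{6}{-4} + \frac{4}{1} \right)} = - 105 \left(3 - 8 \left(\frac{6}{-4} + \frac{4}{1}\right)^{2}\right) = - 105 \left(3 - 8 \left(6 \left(- \frac{1}{4}\right) + 4 \cdot 1\right)^{2}\right) = - 105 \left(3 - 8 \left(- \frac{3}{2} + 4\right)^{2}\right) = - 105 \left(3 - 8 \left(\frac{5}{2}\right)^{2}\right) = - 105 \left(3 - 50\right) = \left(-105\right) \left(-47\right) = 4935$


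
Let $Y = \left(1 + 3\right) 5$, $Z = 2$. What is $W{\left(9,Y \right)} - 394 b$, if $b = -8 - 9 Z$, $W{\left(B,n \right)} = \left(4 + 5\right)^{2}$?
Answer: $10325$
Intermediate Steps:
$Y = 20$ ($Y = 4 \cdot 5 = 20$)
$W{\left(B,n \right)} = 81$ ($W{\left(B,n \right)} = 9^{2} = 81$)
$b = -26$ ($b = -8 - 18 = -26$)
$W{\left(9,Y \right)} - 394 b = 81 - -10244 = 81 + 10244 = 10325$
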